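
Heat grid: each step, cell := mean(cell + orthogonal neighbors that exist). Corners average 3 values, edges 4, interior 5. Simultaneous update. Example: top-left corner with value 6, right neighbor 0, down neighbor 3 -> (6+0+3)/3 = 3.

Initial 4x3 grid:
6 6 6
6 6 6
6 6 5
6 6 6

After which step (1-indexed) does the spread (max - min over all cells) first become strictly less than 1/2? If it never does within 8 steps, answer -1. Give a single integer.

Answer: 1

Derivation:
Step 1: max=6, min=17/3, spread=1/3
  -> spread < 1/2 first at step 1
Step 2: max=6, min=689/120, spread=31/120
Step 3: max=6, min=6269/1080, spread=211/1080
Step 4: max=10753/1800, min=631103/108000, spread=14077/108000
Step 5: max=644317/108000, min=5691593/972000, spread=5363/48600
Step 6: max=357131/60000, min=171219191/29160000, spread=93859/1166400
Step 7: max=577863533/97200000, min=10287325519/1749600000, spread=4568723/69984000
Step 8: max=17314381111/2916000000, min=618075564371/104976000000, spread=8387449/167961600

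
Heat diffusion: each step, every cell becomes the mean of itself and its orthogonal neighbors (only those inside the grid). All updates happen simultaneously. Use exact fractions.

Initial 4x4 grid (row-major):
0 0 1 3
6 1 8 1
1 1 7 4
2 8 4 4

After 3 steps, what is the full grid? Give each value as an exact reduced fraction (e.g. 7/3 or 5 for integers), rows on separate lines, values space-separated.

Answer: 61/30 1267/600 4939/1800 3023/1080
1417/600 1447/500 1939/600 12713/3600
5509/1800 529/150 4083/1000 329/80
1879/540 7039/1800 177/40 1603/360

Derivation:
After step 1:
  2 1/2 3 5/3
  2 16/5 18/5 4
  5/2 18/5 24/5 4
  11/3 15/4 23/4 4
After step 2:
  3/2 87/40 263/120 26/9
  97/40 129/50 93/25 199/60
  353/120 357/100 87/20 21/5
  119/36 503/120 183/40 55/12
After step 3:
  61/30 1267/600 4939/1800 3023/1080
  1417/600 1447/500 1939/600 12713/3600
  5509/1800 529/150 4083/1000 329/80
  1879/540 7039/1800 177/40 1603/360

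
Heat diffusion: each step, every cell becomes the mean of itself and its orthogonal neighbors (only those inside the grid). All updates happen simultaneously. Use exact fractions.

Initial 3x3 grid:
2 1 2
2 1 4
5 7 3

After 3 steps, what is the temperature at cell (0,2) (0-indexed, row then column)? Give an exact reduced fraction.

Answer: 265/108

Derivation:
Step 1: cell (0,2) = 7/3
Step 2: cell (0,2) = 19/9
Step 3: cell (0,2) = 265/108
Full grid after step 3:
  251/108 353/160 265/108
  4057/1440 1799/600 1399/480
  775/216 2561/720 787/216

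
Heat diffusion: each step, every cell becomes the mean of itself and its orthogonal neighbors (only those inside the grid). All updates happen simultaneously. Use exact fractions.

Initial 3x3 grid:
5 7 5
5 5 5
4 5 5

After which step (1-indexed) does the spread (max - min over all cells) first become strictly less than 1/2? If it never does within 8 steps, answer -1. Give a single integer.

Answer: 3

Derivation:
Step 1: max=17/3, min=14/3, spread=1
Step 2: max=667/120, min=85/18, spread=301/360
Step 3: max=5837/1080, min=70823/14400, spread=21011/43200
  -> spread < 1/2 first at step 3
Step 4: max=2296303/432000, min=322009/64800, spread=448729/1296000
Step 5: max=20500373/3888000, min=19596623/3888000, spread=1205/5184
Step 6: max=1220022931/233280000, min=1181956681/233280000, spread=10151/62208
Step 7: max=72923463557/13996800000, min=71320019807/13996800000, spread=85517/746496
Step 8: max=4359496079779/839808000000, min=4291955673529/839808000000, spread=720431/8957952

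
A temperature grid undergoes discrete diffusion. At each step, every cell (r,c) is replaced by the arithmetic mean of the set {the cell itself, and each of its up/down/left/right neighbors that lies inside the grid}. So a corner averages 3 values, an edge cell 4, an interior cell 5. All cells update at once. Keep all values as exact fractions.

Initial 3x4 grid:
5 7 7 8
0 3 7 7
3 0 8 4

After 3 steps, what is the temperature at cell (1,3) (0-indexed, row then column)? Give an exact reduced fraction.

Step 1: cell (1,3) = 13/2
Step 2: cell (1,3) = 797/120
Step 3: cell (1,3) = 45343/7200
Full grid after step 3:
  1429/360 12031/2400 43823/7200 14609/2160
  5439/1600 8383/2000 17087/3000 45343/7200
  251/90 3027/800 35873/7200 12779/2160

Answer: 45343/7200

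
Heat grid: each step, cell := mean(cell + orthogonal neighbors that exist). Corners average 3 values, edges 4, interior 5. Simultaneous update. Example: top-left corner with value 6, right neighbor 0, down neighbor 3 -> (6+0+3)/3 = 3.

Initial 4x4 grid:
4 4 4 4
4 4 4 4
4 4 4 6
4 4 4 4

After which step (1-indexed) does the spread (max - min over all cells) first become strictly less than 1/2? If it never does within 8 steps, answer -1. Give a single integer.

Answer: 3

Derivation:
Step 1: max=14/3, min=4, spread=2/3
Step 2: max=271/60, min=4, spread=31/60
Step 3: max=2371/540, min=4, spread=211/540
  -> spread < 1/2 first at step 3
Step 4: max=232843/54000, min=4, spread=16843/54000
Step 5: max=2082643/486000, min=18079/4500, spread=130111/486000
Step 6: max=61962367/14580000, min=1087159/270000, spread=3255781/14580000
Step 7: max=1849953691/437400000, min=1091107/270000, spread=82360351/437400000
Step 8: max=55239316891/13122000000, min=196906441/48600000, spread=2074577821/13122000000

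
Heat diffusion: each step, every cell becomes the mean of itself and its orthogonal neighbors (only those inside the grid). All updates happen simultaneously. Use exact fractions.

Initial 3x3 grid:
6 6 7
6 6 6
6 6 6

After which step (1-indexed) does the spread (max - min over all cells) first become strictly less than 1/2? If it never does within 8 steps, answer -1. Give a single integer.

Step 1: max=19/3, min=6, spread=1/3
  -> spread < 1/2 first at step 1
Step 2: max=113/18, min=6, spread=5/18
Step 3: max=1337/216, min=6, spread=41/216
Step 4: max=79891/12960, min=2171/360, spread=347/2592
Step 5: max=4772537/777600, min=21757/3600, spread=2921/31104
Step 6: max=285764539/46656000, min=2617483/432000, spread=24611/373248
Step 7: max=17114882033/2799360000, min=58976741/9720000, spread=207329/4478976
Step 8: max=1025799552451/167961600000, min=3149201599/518400000, spread=1746635/53747712

Answer: 1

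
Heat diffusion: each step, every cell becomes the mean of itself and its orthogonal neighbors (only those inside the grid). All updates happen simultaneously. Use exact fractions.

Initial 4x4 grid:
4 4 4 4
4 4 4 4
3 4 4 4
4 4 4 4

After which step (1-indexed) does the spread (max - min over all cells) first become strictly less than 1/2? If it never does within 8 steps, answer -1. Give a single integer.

Answer: 1

Derivation:
Step 1: max=4, min=11/3, spread=1/3
  -> spread < 1/2 first at step 1
Step 2: max=4, min=449/120, spread=31/120
Step 3: max=4, min=4109/1080, spread=211/1080
Step 4: max=4, min=415157/108000, spread=16843/108000
Step 5: max=35921/9000, min=3749357/972000, spread=130111/972000
Step 6: max=2152841/540000, min=112997633/29160000, spread=3255781/29160000
Step 7: max=2148893/540000, min=3398846309/874800000, spread=82360351/874800000
Step 8: max=386293559/97200000, min=102224683109/26244000000, spread=2074577821/26244000000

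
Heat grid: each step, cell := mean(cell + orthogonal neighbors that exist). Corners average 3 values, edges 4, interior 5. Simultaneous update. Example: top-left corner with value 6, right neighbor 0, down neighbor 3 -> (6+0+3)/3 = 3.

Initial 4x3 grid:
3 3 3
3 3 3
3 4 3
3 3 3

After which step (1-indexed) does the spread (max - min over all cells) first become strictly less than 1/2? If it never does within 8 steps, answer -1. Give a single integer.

Answer: 1

Derivation:
Step 1: max=13/4, min=3, spread=1/4
  -> spread < 1/2 first at step 1
Step 2: max=323/100, min=3, spread=23/100
Step 3: max=15211/4800, min=1213/400, spread=131/960
Step 4: max=136151/43200, min=21991/7200, spread=841/8640
Step 5: max=54382051/17280000, min=4413373/1440000, spread=56863/691200
Step 6: max=488094341/155520000, min=39869543/12960000, spread=386393/6220800
Step 7: max=195017723131/62208000000, min=15972358813/5184000000, spread=26795339/497664000
Step 8: max=11681255714129/3732480000000, min=960206149667/311040000000, spread=254051069/5971968000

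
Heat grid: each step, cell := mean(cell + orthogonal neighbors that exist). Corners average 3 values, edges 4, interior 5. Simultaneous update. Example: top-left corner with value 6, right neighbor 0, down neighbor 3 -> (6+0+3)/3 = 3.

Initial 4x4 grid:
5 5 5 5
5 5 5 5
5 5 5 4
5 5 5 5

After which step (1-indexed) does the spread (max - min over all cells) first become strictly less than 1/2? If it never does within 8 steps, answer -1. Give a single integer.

Answer: 1

Derivation:
Step 1: max=5, min=14/3, spread=1/3
  -> spread < 1/2 first at step 1
Step 2: max=5, min=569/120, spread=31/120
Step 3: max=5, min=5189/1080, spread=211/1080
Step 4: max=5, min=523157/108000, spread=16843/108000
Step 5: max=44921/9000, min=4721357/972000, spread=130111/972000
Step 6: max=2692841/540000, min=142157633/29160000, spread=3255781/29160000
Step 7: max=2688893/540000, min=4273646309/874800000, spread=82360351/874800000
Step 8: max=483493559/97200000, min=128468683109/26244000000, spread=2074577821/26244000000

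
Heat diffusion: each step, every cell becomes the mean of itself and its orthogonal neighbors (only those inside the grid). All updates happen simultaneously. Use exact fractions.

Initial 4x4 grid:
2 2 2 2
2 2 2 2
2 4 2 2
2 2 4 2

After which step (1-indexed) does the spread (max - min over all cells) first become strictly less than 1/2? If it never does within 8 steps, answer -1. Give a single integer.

Answer: 4

Derivation:
Step 1: max=3, min=2, spread=1
Step 2: max=329/120, min=2, spread=89/120
Step 3: max=3101/1200, min=2, spread=701/1200
Step 4: max=54169/21600, min=4149/2000, spread=46799/108000
  -> spread < 1/2 first at step 4
Step 5: max=2656697/1080000, min=56671/27000, spread=389857/1080000
Step 6: max=235359959/97200000, min=57727/27000, spread=27542759/97200000
Step 7: max=2333171201/972000000, min=5250011/2430000, spread=77722267/324000000
Step 8: max=69322377101/29160000000, min=5301270971/2430000000, spread=5707125449/29160000000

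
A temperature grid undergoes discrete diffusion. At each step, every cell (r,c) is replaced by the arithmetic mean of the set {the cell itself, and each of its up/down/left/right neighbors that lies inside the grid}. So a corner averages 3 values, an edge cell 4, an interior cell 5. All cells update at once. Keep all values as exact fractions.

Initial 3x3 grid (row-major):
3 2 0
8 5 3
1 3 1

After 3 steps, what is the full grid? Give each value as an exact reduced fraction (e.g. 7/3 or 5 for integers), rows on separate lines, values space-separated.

Answer: 7967/2160 7289/2400 5707/2160
52609/14400 9829/3000 4101/1600
883/240 22217/7200 5927/2160

Derivation:
After step 1:
  13/3 5/2 5/3
  17/4 21/5 9/4
  4 5/2 7/3
After step 2:
  133/36 127/40 77/36
  1007/240 157/50 209/80
  43/12 391/120 85/36
After step 3:
  7967/2160 7289/2400 5707/2160
  52609/14400 9829/3000 4101/1600
  883/240 22217/7200 5927/2160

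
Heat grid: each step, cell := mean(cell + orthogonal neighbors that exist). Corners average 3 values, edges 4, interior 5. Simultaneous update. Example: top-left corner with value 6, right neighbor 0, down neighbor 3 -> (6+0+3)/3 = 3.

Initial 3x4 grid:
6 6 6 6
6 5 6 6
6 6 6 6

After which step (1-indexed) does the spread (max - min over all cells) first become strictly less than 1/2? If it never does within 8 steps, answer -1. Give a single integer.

Answer: 1

Derivation:
Step 1: max=6, min=23/4, spread=1/4
  -> spread < 1/2 first at step 1
Step 2: max=6, min=577/100, spread=23/100
Step 3: max=2387/400, min=27989/4800, spread=131/960
Step 4: max=42809/7200, min=252649/43200, spread=841/8640
Step 5: max=8546627/1440000, min=101137949/17280000, spread=56863/691200
Step 6: max=76770457/12960000, min=911585659/155520000, spread=386393/6220800
Step 7: max=30683641187/5184000000, min=364854276869/62208000000, spread=26795339/497664000
Step 8: max=1839153850333/311040000000, min=21911064285871/3732480000000, spread=254051069/5971968000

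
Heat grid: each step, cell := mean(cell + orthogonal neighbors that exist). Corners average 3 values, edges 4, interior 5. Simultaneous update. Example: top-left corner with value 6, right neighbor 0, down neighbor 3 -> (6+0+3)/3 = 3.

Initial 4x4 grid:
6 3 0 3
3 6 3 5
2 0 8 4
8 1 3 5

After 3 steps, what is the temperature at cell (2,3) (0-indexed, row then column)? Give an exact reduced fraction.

Answer: 3421/800

Derivation:
Step 1: cell (2,3) = 11/2
Step 2: cell (2,3) = 337/80
Step 3: cell (2,3) = 3421/800
Full grid after step 3:
  29/8 4283/1200 461/144 7369/2160
  1127/300 3457/1000 22483/6000 5249/1440
  311/90 22153/6000 3761/1000 3421/800
  7579/2160 997/288 3221/800 1501/360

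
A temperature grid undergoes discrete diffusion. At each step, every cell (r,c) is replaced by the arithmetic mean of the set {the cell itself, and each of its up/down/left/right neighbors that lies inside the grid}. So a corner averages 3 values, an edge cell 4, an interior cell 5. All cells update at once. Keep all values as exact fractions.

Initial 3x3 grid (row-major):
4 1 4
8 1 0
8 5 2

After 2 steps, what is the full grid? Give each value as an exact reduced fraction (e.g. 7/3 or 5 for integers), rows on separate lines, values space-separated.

After step 1:
  13/3 5/2 5/3
  21/4 3 7/4
  7 4 7/3
After step 2:
  145/36 23/8 71/36
  235/48 33/10 35/16
  65/12 49/12 97/36

Answer: 145/36 23/8 71/36
235/48 33/10 35/16
65/12 49/12 97/36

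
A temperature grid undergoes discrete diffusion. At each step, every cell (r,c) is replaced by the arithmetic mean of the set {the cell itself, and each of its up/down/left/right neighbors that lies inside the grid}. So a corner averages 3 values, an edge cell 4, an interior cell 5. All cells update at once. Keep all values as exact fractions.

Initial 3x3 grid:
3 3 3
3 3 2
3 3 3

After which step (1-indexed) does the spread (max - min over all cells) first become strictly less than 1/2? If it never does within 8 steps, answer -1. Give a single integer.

Step 1: max=3, min=8/3, spread=1/3
  -> spread < 1/2 first at step 1
Step 2: max=3, min=653/240, spread=67/240
Step 3: max=593/200, min=6043/2160, spread=1807/10800
Step 4: max=15839/5400, min=2434037/864000, spread=33401/288000
Step 5: max=1576609/540000, min=22098067/7776000, spread=3025513/38880000
Step 6: max=83644051/28800000, min=8866273133/3110400000, spread=53531/995328
Step 7: max=22536883949/7776000000, min=533839074151/186624000000, spread=450953/11943936
Step 8: max=2698351389481/933120000000, min=32083416439397/11197440000000, spread=3799043/143327232

Answer: 1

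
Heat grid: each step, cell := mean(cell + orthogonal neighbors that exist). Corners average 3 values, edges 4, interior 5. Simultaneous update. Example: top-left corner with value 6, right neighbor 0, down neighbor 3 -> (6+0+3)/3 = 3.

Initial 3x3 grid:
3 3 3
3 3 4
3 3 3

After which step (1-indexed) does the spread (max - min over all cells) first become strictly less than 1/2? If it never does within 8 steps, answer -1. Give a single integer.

Step 1: max=10/3, min=3, spread=1/3
  -> spread < 1/2 first at step 1
Step 2: max=787/240, min=3, spread=67/240
Step 3: max=6917/2160, min=607/200, spread=1807/10800
Step 4: max=2749963/864000, min=16561/5400, spread=33401/288000
Step 5: max=24557933/7776000, min=1663391/540000, spread=3025513/38880000
Step 6: max=9796126867/3110400000, min=89155949/28800000, spread=53531/995328
Step 7: max=585904925849/186624000000, min=24119116051/7776000000, spread=450953/11943936
Step 8: max=35101223560603/11197440000000, min=2900368610519/933120000000, spread=3799043/143327232

Answer: 1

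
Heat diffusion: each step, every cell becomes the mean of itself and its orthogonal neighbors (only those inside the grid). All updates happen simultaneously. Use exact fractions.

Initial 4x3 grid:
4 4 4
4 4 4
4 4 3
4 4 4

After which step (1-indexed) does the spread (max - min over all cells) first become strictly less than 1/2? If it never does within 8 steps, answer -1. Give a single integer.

Answer: 1

Derivation:
Step 1: max=4, min=11/3, spread=1/3
  -> spread < 1/2 first at step 1
Step 2: max=4, min=449/120, spread=31/120
Step 3: max=4, min=4109/1080, spread=211/1080
Step 4: max=7153/1800, min=415103/108000, spread=14077/108000
Step 5: max=428317/108000, min=3747593/972000, spread=5363/48600
Step 6: max=237131/60000, min=112899191/29160000, spread=93859/1166400
Step 7: max=383463533/97200000, min=6788125519/1749600000, spread=4568723/69984000
Step 8: max=11482381111/2916000000, min=408123564371/104976000000, spread=8387449/167961600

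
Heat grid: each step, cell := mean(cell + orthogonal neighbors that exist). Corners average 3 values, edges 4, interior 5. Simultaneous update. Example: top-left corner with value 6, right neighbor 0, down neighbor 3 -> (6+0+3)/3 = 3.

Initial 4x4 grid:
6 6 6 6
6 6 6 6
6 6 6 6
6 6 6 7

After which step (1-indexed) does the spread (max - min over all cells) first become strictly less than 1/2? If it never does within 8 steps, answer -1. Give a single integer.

Step 1: max=19/3, min=6, spread=1/3
  -> spread < 1/2 first at step 1
Step 2: max=113/18, min=6, spread=5/18
Step 3: max=1337/216, min=6, spread=41/216
Step 4: max=39923/6480, min=6, spread=1043/6480
Step 5: max=1191953/194400, min=6, spread=25553/194400
Step 6: max=35663459/5832000, min=108079/18000, spread=645863/5832000
Step 7: max=1067401691/174960000, min=720971/120000, spread=16225973/174960000
Step 8: max=31970277983/5248800000, min=324701/54000, spread=409340783/5248800000

Answer: 1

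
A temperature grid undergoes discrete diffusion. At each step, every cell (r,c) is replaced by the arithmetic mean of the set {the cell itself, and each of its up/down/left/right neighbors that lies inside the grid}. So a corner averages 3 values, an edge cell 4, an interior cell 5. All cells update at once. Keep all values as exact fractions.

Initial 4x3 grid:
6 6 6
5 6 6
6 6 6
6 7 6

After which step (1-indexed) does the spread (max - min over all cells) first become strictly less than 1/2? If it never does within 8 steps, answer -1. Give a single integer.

Step 1: max=19/3, min=17/3, spread=2/3
Step 2: max=1507/240, min=689/120, spread=43/80
Step 3: max=13397/2160, min=6269/1080, spread=859/2160
  -> spread < 1/2 first at step 3
Step 4: max=159131/25920, min=37987/6480, spread=7183/25920
Step 5: max=9521329/1555200, min=1142869/194400, spread=378377/1555200
Step 6: max=568571867/93312000, min=4306229/729000, spread=3474911/18662400
Step 7: max=34028621233/5598720000, min=2072288183/349920000, spread=174402061/1119744000
Step 8: max=2036376223187/335923200000, min=62334363491/10497600000, spread=1667063659/13436928000

Answer: 3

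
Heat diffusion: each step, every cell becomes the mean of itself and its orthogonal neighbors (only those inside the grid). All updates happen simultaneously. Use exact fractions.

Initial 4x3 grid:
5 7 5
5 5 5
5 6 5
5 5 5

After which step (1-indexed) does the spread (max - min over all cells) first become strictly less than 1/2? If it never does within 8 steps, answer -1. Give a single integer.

Step 1: max=17/3, min=5, spread=2/3
Step 2: max=673/120, min=409/80, spread=119/240
  -> spread < 1/2 first at step 2
Step 3: max=11791/2160, min=1847/360, spread=709/2160
Step 4: max=2345377/432000, min=1485473/288000, spread=46867/172800
Step 5: max=20940257/3888000, min=13439443/2592000, spread=312437/1555200
Step 6: max=8352973897/1555200000, min=5389369673/1036800000, spread=21513551/124416000
Step 7: max=499234200323/93312000000, min=324517708507/62208000000, spread=199322201/1492992000
Step 8: max=29903622584257/5598720000000, min=19501651677713/3732480000000, spread=10418321083/89579520000

Answer: 2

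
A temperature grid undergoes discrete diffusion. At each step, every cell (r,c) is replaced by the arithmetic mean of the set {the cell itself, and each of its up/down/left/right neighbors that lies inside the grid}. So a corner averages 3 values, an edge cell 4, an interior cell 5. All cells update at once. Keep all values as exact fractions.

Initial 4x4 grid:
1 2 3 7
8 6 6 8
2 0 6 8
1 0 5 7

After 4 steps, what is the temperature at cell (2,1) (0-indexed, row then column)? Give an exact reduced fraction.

Step 1: cell (2,1) = 14/5
Step 2: cell (2,1) = 329/100
Step 3: cell (2,1) = 439/125
Step 4: cell (2,1) = 27577/7500
Full grid after step 4:
  24637/6480 457667/108000 180553/36000 30391/5400
  12031/3375 73483/18000 25313/5000 208273/36000
  3439/1125 27577/7500 436247/90000 123271/21600
  1223/450 14971/4500 6121/1350 176033/32400

Answer: 27577/7500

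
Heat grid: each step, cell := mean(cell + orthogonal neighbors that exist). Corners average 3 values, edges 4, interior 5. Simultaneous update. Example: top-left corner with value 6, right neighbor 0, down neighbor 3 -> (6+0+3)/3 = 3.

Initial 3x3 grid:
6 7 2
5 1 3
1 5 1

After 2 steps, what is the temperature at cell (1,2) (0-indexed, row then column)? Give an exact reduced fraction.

Answer: 259/80

Derivation:
Step 1: cell (1,2) = 7/4
Step 2: cell (1,2) = 259/80
Full grid after step 2:
  53/12 91/20 13/4
  1027/240 76/25 259/80
  107/36 193/60 9/4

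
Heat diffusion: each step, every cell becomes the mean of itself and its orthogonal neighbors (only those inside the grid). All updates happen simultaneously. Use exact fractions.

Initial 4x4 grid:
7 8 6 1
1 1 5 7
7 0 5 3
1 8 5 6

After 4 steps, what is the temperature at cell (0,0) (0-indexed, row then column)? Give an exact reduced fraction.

Step 1: cell (0,0) = 16/3
Step 2: cell (0,0) = 89/18
Step 3: cell (0,0) = 1915/432
Step 4: cell (0,0) = 57793/12960
Full grid after step 4:
  57793/12960 239783/54000 50291/10800 296989/64800
  880187/216000 782459/180000 156791/36000 199943/43200
  875219/216000 724391/180000 812863/180000 978043/216000
  255593/64800 116233/27000 119981/27000 309121/64800

Answer: 57793/12960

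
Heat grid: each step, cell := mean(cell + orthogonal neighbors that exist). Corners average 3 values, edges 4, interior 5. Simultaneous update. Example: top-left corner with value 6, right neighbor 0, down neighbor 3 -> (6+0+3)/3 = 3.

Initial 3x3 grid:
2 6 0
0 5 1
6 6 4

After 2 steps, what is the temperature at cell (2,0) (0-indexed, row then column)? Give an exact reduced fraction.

Answer: 25/6

Derivation:
Step 1: cell (2,0) = 4
Step 2: cell (2,0) = 25/6
Full grid after step 2:
  55/18 237/80 97/36
  811/240 357/100 121/40
  25/6 991/240 137/36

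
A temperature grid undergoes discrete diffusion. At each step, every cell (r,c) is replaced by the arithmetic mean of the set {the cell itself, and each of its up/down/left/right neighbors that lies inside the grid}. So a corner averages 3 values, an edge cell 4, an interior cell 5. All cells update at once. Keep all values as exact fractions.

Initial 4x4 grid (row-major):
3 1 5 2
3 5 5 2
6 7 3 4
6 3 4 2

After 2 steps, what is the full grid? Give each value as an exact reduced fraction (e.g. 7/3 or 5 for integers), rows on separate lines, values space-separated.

After step 1:
  7/3 7/2 13/4 3
  17/4 21/5 4 13/4
  11/2 24/5 23/5 11/4
  5 5 3 10/3
After step 2:
  121/36 797/240 55/16 19/6
  977/240 83/20 193/50 13/4
  391/80 241/50 383/100 209/60
  31/6 89/20 239/60 109/36

Answer: 121/36 797/240 55/16 19/6
977/240 83/20 193/50 13/4
391/80 241/50 383/100 209/60
31/6 89/20 239/60 109/36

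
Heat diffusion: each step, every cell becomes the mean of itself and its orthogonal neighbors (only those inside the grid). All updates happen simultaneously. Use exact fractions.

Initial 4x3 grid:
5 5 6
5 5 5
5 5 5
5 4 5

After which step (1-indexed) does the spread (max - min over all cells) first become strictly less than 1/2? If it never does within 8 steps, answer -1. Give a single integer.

Answer: 3

Derivation:
Step 1: max=16/3, min=14/3, spread=2/3
Step 2: max=95/18, min=1133/240, spread=401/720
Step 3: max=1121/216, min=10363/2160, spread=847/2160
  -> spread < 1/2 first at step 3
Step 4: max=666781/129600, min=4173989/864000, spread=813653/2592000
Step 5: max=39743729/7776000, min=37749499/7776000, spread=199423/777600
Step 6: max=2372321551/466560000, min=2275405601/466560000, spread=1938319/9331200
Step 7: max=141787099109/27993600000, min=136999709659/27993600000, spread=95747789/559872000
Step 8: max=8480131785631/1679616000000, min=8245126002881/1679616000000, spread=940023131/6718464000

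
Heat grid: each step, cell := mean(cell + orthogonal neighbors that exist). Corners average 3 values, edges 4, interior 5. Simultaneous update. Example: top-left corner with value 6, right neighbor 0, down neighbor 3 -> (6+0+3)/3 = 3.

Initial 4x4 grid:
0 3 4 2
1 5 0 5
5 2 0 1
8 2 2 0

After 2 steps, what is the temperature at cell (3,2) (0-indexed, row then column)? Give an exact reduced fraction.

Answer: 13/8

Derivation:
Step 1: cell (3,2) = 1
Step 2: cell (3,2) = 13/8
Full grid after step 2:
  85/36 527/240 703/240 95/36
  617/240 271/100 41/20 299/120
  291/80 27/10 91/50 11/8
  25/6 123/40 13/8 7/6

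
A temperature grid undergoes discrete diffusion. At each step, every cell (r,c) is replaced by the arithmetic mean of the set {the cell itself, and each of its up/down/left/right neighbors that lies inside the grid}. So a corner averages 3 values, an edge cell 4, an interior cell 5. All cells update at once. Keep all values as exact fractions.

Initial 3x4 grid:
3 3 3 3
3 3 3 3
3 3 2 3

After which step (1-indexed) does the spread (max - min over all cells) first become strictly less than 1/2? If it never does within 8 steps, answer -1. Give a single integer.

Step 1: max=3, min=8/3, spread=1/3
  -> spread < 1/2 first at step 1
Step 2: max=3, min=329/120, spread=31/120
Step 3: max=3, min=3029/1080, spread=211/1080
Step 4: max=5353/1800, min=307103/108000, spread=14077/108000
Step 5: max=320317/108000, min=2775593/972000, spread=5363/48600
Step 6: max=177131/60000, min=83739191/29160000, spread=93859/1166400
Step 7: max=286263533/97200000, min=5038525519/1749600000, spread=4568723/69984000
Step 8: max=8566381111/2916000000, min=303147564371/104976000000, spread=8387449/167961600

Answer: 1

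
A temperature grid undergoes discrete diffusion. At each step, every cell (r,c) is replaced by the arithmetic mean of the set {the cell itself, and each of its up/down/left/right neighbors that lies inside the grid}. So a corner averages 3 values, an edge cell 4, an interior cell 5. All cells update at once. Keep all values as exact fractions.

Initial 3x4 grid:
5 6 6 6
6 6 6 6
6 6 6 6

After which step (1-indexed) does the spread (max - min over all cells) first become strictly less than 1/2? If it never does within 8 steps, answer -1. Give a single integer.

Step 1: max=6, min=17/3, spread=1/3
  -> spread < 1/2 first at step 1
Step 2: max=6, min=103/18, spread=5/18
Step 3: max=6, min=1255/216, spread=41/216
Step 4: max=6, min=151303/25920, spread=4217/25920
Step 5: max=43121/7200, min=9122051/1555200, spread=38417/311040
Step 6: max=861403/144000, min=548671789/93312000, spread=1903471/18662400
Step 7: max=25804241/4320000, min=32991330911/5598720000, spread=18038617/223948800
Step 8: max=2319873241/388800000, min=1982271017149/335923200000, spread=883978523/13436928000

Answer: 1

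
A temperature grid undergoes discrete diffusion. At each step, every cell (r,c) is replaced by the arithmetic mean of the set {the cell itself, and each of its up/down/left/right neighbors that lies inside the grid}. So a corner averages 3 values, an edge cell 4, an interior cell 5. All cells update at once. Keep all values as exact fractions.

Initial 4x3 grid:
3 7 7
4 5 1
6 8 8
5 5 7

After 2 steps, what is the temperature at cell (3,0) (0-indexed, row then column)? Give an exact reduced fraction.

Answer: 52/9

Derivation:
Step 1: cell (3,0) = 16/3
Step 2: cell (3,0) = 52/9
Full grid after step 2:
  44/9 121/24 21/4
  239/48 533/100 85/16
  1319/240 147/25 1459/240
  52/9 493/80 227/36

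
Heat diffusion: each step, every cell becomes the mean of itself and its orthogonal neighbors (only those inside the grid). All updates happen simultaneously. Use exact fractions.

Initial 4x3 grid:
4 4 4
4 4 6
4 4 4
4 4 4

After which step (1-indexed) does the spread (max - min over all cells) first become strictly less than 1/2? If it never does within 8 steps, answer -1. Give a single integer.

Answer: 3

Derivation:
Step 1: max=14/3, min=4, spread=2/3
Step 2: max=271/60, min=4, spread=31/60
Step 3: max=2371/540, min=4, spread=211/540
  -> spread < 1/2 first at step 3
Step 4: max=232897/54000, min=3647/900, spread=14077/54000
Step 5: max=2084407/486000, min=219683/54000, spread=5363/24300
Step 6: max=62060809/14580000, min=122869/30000, spread=93859/583200
Step 7: max=3709474481/874800000, min=199736467/48600000, spread=4568723/34992000
Step 8: max=221732435629/52488000000, min=6013618889/1458000000, spread=8387449/83980800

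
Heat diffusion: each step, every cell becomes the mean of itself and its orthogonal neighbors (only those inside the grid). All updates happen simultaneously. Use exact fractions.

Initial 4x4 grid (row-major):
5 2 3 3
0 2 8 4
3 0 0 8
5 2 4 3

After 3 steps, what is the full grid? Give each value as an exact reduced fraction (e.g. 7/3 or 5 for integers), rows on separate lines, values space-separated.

After step 1:
  7/3 3 4 10/3
  5/2 12/5 17/5 23/4
  2 7/5 4 15/4
  10/3 11/4 9/4 5
After step 2:
  47/18 44/15 103/30 157/36
  277/120 127/50 391/100 487/120
  277/120 251/100 74/25 37/8
  97/36 73/30 7/2 11/3
After step 3:
  2827/1080 5183/1800 6587/1800 4267/1080
  8791/3600 8521/3000 10141/3000 15259/3600
  8839/3600 7651/3000 3501/1000 1531/400
  2677/1080 1253/450 157/50 283/72

Answer: 2827/1080 5183/1800 6587/1800 4267/1080
8791/3600 8521/3000 10141/3000 15259/3600
8839/3600 7651/3000 3501/1000 1531/400
2677/1080 1253/450 157/50 283/72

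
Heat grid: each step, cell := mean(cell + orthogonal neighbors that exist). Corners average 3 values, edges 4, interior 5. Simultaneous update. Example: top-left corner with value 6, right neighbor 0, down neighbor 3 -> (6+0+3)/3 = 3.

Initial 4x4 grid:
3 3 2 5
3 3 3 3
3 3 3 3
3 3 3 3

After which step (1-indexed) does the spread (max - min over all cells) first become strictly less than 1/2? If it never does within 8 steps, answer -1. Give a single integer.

Step 1: max=7/2, min=11/4, spread=3/4
Step 2: max=121/36, min=291/100, spread=203/450
  -> spread < 1/2 first at step 2
Step 3: max=11479/3600, min=887/300, spread=167/720
Step 4: max=102589/32400, min=16009/5400, spread=1307/6480
Step 5: max=3032887/972000, min=804419/270000, spread=684893/4860000
Step 6: max=90552223/29160000, min=645817/216000, spread=210433/1822500
Step 7: max=2700463219/874800000, min=50551/16875, spread=79899379/874800000
Step 8: max=80755462939/26244000000, min=14578476331/4860000000, spread=5079226879/65610000000

Answer: 2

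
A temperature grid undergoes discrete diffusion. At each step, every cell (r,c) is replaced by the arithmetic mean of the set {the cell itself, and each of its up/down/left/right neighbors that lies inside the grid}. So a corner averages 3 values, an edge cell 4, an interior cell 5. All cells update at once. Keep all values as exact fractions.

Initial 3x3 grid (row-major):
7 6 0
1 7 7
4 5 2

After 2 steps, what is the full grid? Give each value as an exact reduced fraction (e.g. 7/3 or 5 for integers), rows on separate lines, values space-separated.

After step 1:
  14/3 5 13/3
  19/4 26/5 4
  10/3 9/2 14/3
After step 2:
  173/36 24/5 40/9
  359/80 469/100 91/20
  151/36 177/40 79/18

Answer: 173/36 24/5 40/9
359/80 469/100 91/20
151/36 177/40 79/18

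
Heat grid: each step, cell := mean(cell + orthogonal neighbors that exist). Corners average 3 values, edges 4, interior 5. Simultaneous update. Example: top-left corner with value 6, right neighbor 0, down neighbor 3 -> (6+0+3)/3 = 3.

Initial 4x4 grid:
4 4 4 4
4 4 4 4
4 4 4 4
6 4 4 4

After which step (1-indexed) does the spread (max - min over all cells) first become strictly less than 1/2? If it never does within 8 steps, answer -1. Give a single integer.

Answer: 3

Derivation:
Step 1: max=14/3, min=4, spread=2/3
Step 2: max=41/9, min=4, spread=5/9
Step 3: max=473/108, min=4, spread=41/108
  -> spread < 1/2 first at step 3
Step 4: max=14003/3240, min=4, spread=1043/3240
Step 5: max=414353/97200, min=4, spread=25553/97200
Step 6: max=12335459/2916000, min=36079/9000, spread=645863/2916000
Step 7: max=367561691/87480000, min=240971/60000, spread=16225973/87480000
Step 8: max=10975077983/2624400000, min=108701/27000, spread=409340783/2624400000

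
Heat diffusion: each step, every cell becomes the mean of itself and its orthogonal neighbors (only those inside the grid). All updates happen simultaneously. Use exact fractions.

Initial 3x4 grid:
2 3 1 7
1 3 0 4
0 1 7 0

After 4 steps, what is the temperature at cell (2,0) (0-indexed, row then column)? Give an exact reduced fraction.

Step 1: cell (2,0) = 2/3
Step 2: cell (2,0) = 59/36
Step 3: cell (2,0) = 3481/2160
Step 4: cell (2,0) = 59753/32400
Full grid after step 4:
  14309/7200 2486/1125 49271/18000 14071/4800
  782909/432000 198173/90000 924917/360000 2567053/864000
  59753/32400 441937/216000 558877/216000 362867/129600

Answer: 59753/32400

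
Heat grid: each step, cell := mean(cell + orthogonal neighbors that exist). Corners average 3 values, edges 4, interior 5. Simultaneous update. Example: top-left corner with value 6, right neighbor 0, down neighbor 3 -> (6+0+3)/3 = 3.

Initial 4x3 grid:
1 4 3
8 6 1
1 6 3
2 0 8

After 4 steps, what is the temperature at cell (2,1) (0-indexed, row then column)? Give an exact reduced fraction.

Answer: 168943/45000

Derivation:
Step 1: cell (2,1) = 16/5
Step 2: cell (2,1) = 419/100
Step 3: cell (2,1) = 2657/750
Step 4: cell (2,1) = 168943/45000
Full grid after step 4:
  124951/32400 554491/144000 58963/16200
  842339/216000 74683/20000 820339/216000
  253853/72000 168943/45000 791059/216000
  74329/21600 370697/108000 239137/64800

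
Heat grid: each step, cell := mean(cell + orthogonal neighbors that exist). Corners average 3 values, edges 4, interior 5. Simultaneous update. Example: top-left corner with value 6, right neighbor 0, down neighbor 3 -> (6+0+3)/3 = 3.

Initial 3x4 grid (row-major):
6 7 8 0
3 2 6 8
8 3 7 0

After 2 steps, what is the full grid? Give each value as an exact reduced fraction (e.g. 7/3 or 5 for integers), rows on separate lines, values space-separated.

Answer: 95/18 77/15 169/30 169/36
379/80 259/50 463/100 601/120
173/36 67/15 101/20 25/6

Derivation:
After step 1:
  16/3 23/4 21/4 16/3
  19/4 21/5 31/5 7/2
  14/3 5 4 5
After step 2:
  95/18 77/15 169/30 169/36
  379/80 259/50 463/100 601/120
  173/36 67/15 101/20 25/6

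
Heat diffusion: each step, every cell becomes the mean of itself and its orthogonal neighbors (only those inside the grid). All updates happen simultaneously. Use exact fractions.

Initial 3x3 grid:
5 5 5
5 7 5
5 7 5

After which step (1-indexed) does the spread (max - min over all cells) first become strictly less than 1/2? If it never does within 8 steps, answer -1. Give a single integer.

Answer: 2

Derivation:
Step 1: max=6, min=5, spread=1
Step 2: max=347/60, min=213/40, spread=11/24
  -> spread < 1/2 first at step 2
Step 3: max=20599/3600, min=323/60, spread=1219/3600
Step 4: max=1220603/216000, min=260759/48000, spread=755/3456
Step 5: max=72905491/12960000, min=47280119/8640000, spread=6353/41472
Step 6: max=4353058127/777600000, min=2846277293/518400000, spread=53531/497664
Step 7: max=260520444319/46656000000, min=6345614173/1152000000, spread=450953/5971968
Step 8: max=15597149793443/2799360000000, min=10299166450837/1866240000000, spread=3799043/71663616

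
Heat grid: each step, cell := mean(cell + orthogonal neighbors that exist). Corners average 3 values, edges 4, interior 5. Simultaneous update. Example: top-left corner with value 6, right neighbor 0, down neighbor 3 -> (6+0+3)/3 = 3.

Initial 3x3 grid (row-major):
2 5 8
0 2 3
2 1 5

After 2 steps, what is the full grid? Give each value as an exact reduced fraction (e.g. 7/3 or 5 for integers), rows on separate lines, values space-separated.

Answer: 97/36 847/240 169/36
211/120 299/100 451/120
5/3 87/40 10/3

Derivation:
After step 1:
  7/3 17/4 16/3
  3/2 11/5 9/2
  1 5/2 3
After step 2:
  97/36 847/240 169/36
  211/120 299/100 451/120
  5/3 87/40 10/3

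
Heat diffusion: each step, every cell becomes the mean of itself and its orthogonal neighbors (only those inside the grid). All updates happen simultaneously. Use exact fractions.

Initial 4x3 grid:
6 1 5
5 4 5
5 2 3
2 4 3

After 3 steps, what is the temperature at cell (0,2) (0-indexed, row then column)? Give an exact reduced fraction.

Step 1: cell (0,2) = 11/3
Step 2: cell (0,2) = 143/36
Step 3: cell (0,2) = 4097/1080
Full grid after step 3:
  161/40 1451/360 4097/1080
  163/40 281/75 2749/720
  1307/360 1459/400 2459/720
  7621/2160 3133/960 7241/2160

Answer: 4097/1080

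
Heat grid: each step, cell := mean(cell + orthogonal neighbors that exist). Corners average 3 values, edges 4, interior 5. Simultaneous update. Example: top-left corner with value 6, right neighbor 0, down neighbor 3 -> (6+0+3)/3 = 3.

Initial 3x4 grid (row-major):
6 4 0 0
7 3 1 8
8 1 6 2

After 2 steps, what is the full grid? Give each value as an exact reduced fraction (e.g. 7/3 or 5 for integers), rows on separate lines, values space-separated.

After step 1:
  17/3 13/4 5/4 8/3
  6 16/5 18/5 11/4
  16/3 9/2 5/2 16/3
After step 2:
  179/36 401/120 323/120 20/9
  101/20 411/100 133/50 287/80
  95/18 233/60 239/60 127/36

Answer: 179/36 401/120 323/120 20/9
101/20 411/100 133/50 287/80
95/18 233/60 239/60 127/36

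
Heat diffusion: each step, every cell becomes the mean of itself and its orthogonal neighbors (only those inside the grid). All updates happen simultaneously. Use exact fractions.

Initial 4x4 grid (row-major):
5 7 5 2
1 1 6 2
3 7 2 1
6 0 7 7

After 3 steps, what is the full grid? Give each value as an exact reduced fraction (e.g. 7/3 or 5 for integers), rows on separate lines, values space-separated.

After step 1:
  13/3 9/2 5 3
  5/2 22/5 16/5 11/4
  17/4 13/5 23/5 3
  3 5 4 5
After step 2:
  34/9 547/120 157/40 43/12
  929/240 86/25 399/100 239/80
  247/80 417/100 87/25 307/80
  49/12 73/20 93/20 4
After step 3:
  8789/2160 14131/3600 4817/1200 2519/720
  25517/7200 4807/1200 7129/2000 8639/2400
  9127/2400 7131/2000 8051/2000 2861/800
  2597/720 2483/600 789/200 333/80

Answer: 8789/2160 14131/3600 4817/1200 2519/720
25517/7200 4807/1200 7129/2000 8639/2400
9127/2400 7131/2000 8051/2000 2861/800
2597/720 2483/600 789/200 333/80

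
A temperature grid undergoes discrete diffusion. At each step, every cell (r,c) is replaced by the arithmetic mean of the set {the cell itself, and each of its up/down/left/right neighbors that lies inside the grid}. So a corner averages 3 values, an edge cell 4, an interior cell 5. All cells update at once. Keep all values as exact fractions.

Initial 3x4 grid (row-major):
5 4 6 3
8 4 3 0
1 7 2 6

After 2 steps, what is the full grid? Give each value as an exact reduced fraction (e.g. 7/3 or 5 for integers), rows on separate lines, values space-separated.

After step 1:
  17/3 19/4 4 3
  9/2 26/5 3 3
  16/3 7/2 9/2 8/3
After step 2:
  179/36 1177/240 59/16 10/3
  207/40 419/100 197/50 35/12
  40/9 139/30 41/12 61/18

Answer: 179/36 1177/240 59/16 10/3
207/40 419/100 197/50 35/12
40/9 139/30 41/12 61/18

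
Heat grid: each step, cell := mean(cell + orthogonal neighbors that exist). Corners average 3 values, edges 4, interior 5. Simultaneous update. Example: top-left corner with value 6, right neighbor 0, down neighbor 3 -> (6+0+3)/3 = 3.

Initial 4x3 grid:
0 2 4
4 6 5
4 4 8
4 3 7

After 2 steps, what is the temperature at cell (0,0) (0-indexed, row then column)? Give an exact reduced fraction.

Step 1: cell (0,0) = 2
Step 2: cell (0,0) = 17/6
Full grid after step 2:
  17/6 193/60 149/36
  137/40 429/100 1177/240
  97/24 237/50 91/16
  73/18 115/24 11/2

Answer: 17/6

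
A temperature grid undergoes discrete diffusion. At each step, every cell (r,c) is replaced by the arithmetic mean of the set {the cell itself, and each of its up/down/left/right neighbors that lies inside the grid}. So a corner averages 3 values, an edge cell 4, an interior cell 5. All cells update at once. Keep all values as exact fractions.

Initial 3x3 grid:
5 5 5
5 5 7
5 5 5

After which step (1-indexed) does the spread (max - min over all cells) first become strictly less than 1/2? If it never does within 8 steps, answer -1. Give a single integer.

Step 1: max=17/3, min=5, spread=2/3
Step 2: max=667/120, min=5, spread=67/120
Step 3: max=5837/1080, min=507/100, spread=1807/5400
  -> spread < 1/2 first at step 3
Step 4: max=2317963/432000, min=13861/2700, spread=33401/144000
Step 5: max=20669933/3888000, min=1393391/270000, spread=3025513/19440000
Step 6: max=8240926867/1555200000, min=74755949/14400000, spread=53531/497664
Step 7: max=492592925849/93312000000, min=20231116051/3888000000, spread=450953/5971968
Step 8: max=29502503560603/5598720000000, min=2433808610519/466560000000, spread=3799043/71663616

Answer: 3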